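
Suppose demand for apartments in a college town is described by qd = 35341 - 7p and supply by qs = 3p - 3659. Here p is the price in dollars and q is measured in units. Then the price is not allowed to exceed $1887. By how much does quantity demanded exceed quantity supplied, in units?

Setting quantity demanded equal to quantity supplied, 35341 - 7p = 3p - 3659, gives p* = 3900 and q* = 8041.
Because the ceiling (1887) lies below the market-clearing price, it is binding.
At p = 1887: qd = 35341 - 7·1887 = 22132 and qs = 3·1887 - 3659 = 2002.
Shortage = qd - qs = 22132 - 2002 = 20130.

20130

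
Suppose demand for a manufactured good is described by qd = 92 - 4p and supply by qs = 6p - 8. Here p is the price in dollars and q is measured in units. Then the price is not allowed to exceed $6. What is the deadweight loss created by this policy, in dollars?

120

Equilibrium: 92 - 4p = 6p - 8, so 100 = 10p and p* = 10, q* = 52.
The ceiling of 6 is below the equilibrium price 10, so it binds.
At p = 6: qd = 92 - 4·6 = 68 and qs = 6·6 - 8 = 28.
Quantity traded falls to 28. At q = 28 the demand price is (92 - 28)/4 = 16 and the supply price is (8 + 28)/6 = 6.
Deadweight loss = ½ · (16 - 6) · (52 - 28) = ½ · 10 · 24 = 120.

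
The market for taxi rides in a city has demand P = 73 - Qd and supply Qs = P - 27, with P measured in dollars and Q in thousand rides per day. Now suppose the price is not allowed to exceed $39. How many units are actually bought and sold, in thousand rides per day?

12

Rearranging demand gives Qd = 73 - P. In a free market, 73 - P = P - 27 gives the equilibrium P* = 50, Q* = 23.
Since 39 < 50, the ceiling is binding.
At P = 39: Qd = 73 - 39 = 34 and Qs = 39 - 27 = 12.
The quantity actually transacted is the short side, supply: 12.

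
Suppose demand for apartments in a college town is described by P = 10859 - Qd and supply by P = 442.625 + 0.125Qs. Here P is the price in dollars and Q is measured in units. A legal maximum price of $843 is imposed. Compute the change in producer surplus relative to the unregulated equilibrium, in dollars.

Rearranging demand gives Qd = 10859 - P; rearranging supply gives Qs = 8P - 3541. Equilibrium: 10859 - P = 8P - 3541, so 14400 = 9P and P* = 1600, Q* = 9259.
Because the ceiling (843) lies below the market-clearing price, it is binding.
At P = 843: Qd = 10859 - 843 = 10016 and Qs = 8·843 - 3541 = 3203.
Producer surplus without the control is ½ · (1600 - 442.625) · 9259 = 5358067.5625.
With the ceiling, producers sell 3203 units at 843, so PS = ½ · (843 - 442.625) · 3203 = 641200.5625.
Change in producer surplus = 641200.5625 - 5358067.5625 = -4716867.

-4716867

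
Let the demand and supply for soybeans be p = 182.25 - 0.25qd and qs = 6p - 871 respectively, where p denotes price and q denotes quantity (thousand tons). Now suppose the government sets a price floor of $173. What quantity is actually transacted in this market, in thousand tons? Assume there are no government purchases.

Rearranging demand gives qd = 729 - 4p. Without the control the market clears where 729 - 4p = 6p - 871, i.e. p* = 160 and q* = 89.
The floor of 173 is above the equilibrium price 160, so it binds.
At p = 173: qd = 729 - 4·173 = 37 and qs = 6·173 - 871 = 167.
The quantity actually transacted is the short side, demand: 37.

37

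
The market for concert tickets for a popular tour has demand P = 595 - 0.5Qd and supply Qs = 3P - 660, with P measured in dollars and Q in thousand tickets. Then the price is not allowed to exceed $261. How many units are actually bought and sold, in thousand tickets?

Rearranging demand gives Qd = 1190 - 2P. Equilibrium: 1190 - 2P = 3P - 660, so 1850 = 5P and P* = 370, Q* = 450.
Since 261 < 370, the ceiling is binding.
At P = 261: Qd = 1190 - 2·261 = 668 and Qs = 3·261 - 660 = 123.
The quantity actually transacted is the short side, supply: 123.

123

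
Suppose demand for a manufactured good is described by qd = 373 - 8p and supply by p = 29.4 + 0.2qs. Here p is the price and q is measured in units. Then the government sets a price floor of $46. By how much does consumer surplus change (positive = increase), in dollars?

-174

Rearranging supply gives qs = 5p - 147. Equilibrium: 373 - 8p = 5p - 147, so 520 = 13p and p* = 40, q* = 53.
Because the floor (46) lies above the market-clearing price, it is binding.
At p = 46: qd = 373 - 8·46 = 5 and qs = 5·46 - 147 = 83.
Consumer surplus without the control is ½ · (46.625 - 40) · 53 = 175.5625.
With the floor, consumers buy 5 units at 46, so CS = ½ · (46.625 - 46) · 5 = 1.5625.
Change in consumer surplus = 1.5625 - 175.5625 = -174.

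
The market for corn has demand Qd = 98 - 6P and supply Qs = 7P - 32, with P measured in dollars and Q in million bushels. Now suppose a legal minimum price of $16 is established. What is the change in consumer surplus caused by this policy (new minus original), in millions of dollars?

In a free market, 98 - 6P = 7P - 32 gives the equilibrium P* = 10, Q* = 38.
The floor of 16 is above the equilibrium price 10, so it binds.
At P = 16: Qd = 98 - 6·16 = 2 and Qs = 7·16 - 32 = 80.
Consumer surplus without the control is ½ · (49/3 - 10) · 38 = 361/3.
With the floor, consumers buy 2 units at 16, so CS = ½ · (49/3 - 16) · 2 = 1/3.
Change in consumer surplus = 1/3 - 361/3 = -120.

-120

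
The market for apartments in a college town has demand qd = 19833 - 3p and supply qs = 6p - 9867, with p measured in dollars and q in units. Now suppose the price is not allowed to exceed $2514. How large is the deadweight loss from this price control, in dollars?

5560164

Without the control the market clears where 19833 - 3p = 6p - 9867, i.e. p* = 3300 and q* = 9933.
The ceiling of 2514 is below the equilibrium price 3300, so it binds.
At p = 2514: qd = 19833 - 3·2514 = 12291 and qs = 6·2514 - 9867 = 5217.
Quantity traded falls to 5217. At q = 5217 the demand price is (19833 - 5217)/3 = 4872 and the supply price is (9867 + 5217)/6 = 2514.
Deadweight loss = ½ · (4872 - 2514) · (9933 - 5217) = ½ · 2358 · 4716 = 5560164.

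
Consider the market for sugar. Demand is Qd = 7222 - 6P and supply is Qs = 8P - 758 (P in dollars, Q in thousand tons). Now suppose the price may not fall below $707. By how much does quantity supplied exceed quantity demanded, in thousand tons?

In a free market, 7222 - 6P = 8P - 758 gives the equilibrium P* = 570, Q* = 3802.
The floor of 707 is above the equilibrium price 570, so it binds.
At P = 707: Qd = 7222 - 6·707 = 2980 and Qs = 8·707 - 758 = 4898.
Surplus = Qs - Qd = 4898 - 2980 = 1918.

1918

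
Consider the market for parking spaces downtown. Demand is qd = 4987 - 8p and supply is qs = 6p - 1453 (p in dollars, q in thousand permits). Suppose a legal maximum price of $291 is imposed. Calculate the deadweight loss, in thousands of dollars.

149945.25

In a free market, 4987 - 8p = 6p - 1453 gives the equilibrium p* = 460, q* = 1307.
Since 291 < 460, the ceiling is binding.
At p = 291: qd = 4987 - 8·291 = 2659 and qs = 6·291 - 1453 = 293.
Quantity traded falls to 293. At q = 293 the demand price is (4987 - 293)/8 = 586.75 and the supply price is (1453 + 293)/6 = 291.
Deadweight loss = ½ · (586.75 - 291) · (1307 - 293) = ½ · 295.75 · 1014 = 149945.25.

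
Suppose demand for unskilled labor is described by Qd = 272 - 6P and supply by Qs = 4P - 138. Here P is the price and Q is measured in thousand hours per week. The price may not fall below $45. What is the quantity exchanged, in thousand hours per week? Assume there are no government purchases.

Without the control the market clears where 272 - 6P = 4P - 138, i.e. P* = 41 and Q* = 26.
The floor of 45 is above the equilibrium price 41, so it binds.
At P = 45: Qd = 272 - 6·45 = 2 and Qs = 4·45 - 138 = 42.
The quantity actually transacted is the short side, demand: 2.

2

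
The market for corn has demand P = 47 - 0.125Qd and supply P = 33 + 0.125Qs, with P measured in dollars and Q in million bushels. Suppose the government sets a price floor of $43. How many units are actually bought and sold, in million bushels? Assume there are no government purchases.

32

Rearranging demand gives Qd = 376 - 8P; rearranging supply gives Qs = 8P - 264. Setting quantity demanded equal to quantity supplied, 376 - 8P = 8P - 264, gives P* = 40 and Q* = 56.
Because the floor (43) lies above the market-clearing price, it is binding.
At P = 43: Qd = 376 - 8·43 = 32 and Qs = 8·43 - 264 = 80.
The quantity actually transacted is the short side, demand: 32.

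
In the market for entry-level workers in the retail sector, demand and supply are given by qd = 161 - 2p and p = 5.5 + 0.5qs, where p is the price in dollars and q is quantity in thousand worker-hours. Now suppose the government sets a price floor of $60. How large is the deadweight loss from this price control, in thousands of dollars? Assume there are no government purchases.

578

Rearranging supply gives qs = 2p - 11. Equilibrium: 161 - 2p = 2p - 11, so 172 = 4p and p* = 43, q* = 75.
The floor of 60 is above the equilibrium price 43, so it binds.
At p = 60: qd = 161 - 2·60 = 41 and qs = 2·60 - 11 = 109.
Quantity traded falls to 41. At q = 41 the demand price is (161 - 41)/2 = 60 and the supply price is (11 + 41)/2 = 26.
Deadweight loss = ½ · (60 - 26) · (75 - 41) = ½ · 34 · 34 = 578.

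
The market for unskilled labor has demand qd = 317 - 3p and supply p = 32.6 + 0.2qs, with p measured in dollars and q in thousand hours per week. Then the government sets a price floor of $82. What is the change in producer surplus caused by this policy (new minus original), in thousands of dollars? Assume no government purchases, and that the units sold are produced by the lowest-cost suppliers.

Rearranging supply gives qs = 5p - 163. Setting quantity demanded equal to quantity supplied, 317 - 3p = 5p - 163, gives p* = 60 and q* = 137.
Since 82 > 60, the floor is binding.
At p = 82: qd = 317 - 3·82 = 71 and qs = 5·82 - 163 = 247.
Producer surplus without the control is ½ · (60 - 32.6) · 137 = 1876.9.
With the floor, 71 units are sold at 82. The supply price at q = 71 is 46.8, so PS = ½ · [(82 - 32.6) + (82 - 46.8)] · 71 = 3003.3.
Change in producer surplus = 3003.3 - 1876.9 = 1126.4.

1126.4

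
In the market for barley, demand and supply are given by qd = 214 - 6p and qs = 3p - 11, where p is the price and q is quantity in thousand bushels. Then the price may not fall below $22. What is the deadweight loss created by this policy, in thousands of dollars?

0

In a free market, 214 - 6p = 3p - 11 gives the equilibrium p* = 25, q* = 64.
The floor of 22 is below the equilibrium price 25, so it is not binding; the market clears at p* = 25, q* = 64.
Since the control does not bind, no trades are prevented and deadweight loss is zero.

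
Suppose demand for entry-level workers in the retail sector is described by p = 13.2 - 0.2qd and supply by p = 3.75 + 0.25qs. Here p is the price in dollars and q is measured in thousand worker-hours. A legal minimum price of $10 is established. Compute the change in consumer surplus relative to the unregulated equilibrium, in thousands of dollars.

-18.5

Rearranging demand gives qd = 66 - 5p; rearranging supply gives qs = 4p - 15. Without the control the market clears where 66 - 5p = 4p - 15, i.e. p* = 9 and q* = 21.
Since 10 > 9, the floor is binding.
At p = 10: qd = 66 - 5·10 = 16 and qs = 4·10 - 15 = 25.
Consumer surplus without the control is ½ · (13.2 - 9) · 21 = 44.1.
With the floor, consumers buy 16 units at 10, so CS = ½ · (13.2 - 10) · 16 = 25.6.
Change in consumer surplus = 25.6 - 44.1 = -18.5.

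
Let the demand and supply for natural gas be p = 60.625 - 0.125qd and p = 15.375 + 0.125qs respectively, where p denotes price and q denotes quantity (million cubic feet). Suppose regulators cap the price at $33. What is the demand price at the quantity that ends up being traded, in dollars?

43

Rearranging demand gives qd = 485 - 8p; rearranging supply gives qs = 8p - 123. In a free market, 485 - 8p = 8p - 123 gives the equilibrium p* = 38, q* = 181.
The ceiling of 33 is below the equilibrium price 38, so it binds.
At p = 33: qd = 485 - 8·33 = 221 and qs = 8·33 - 123 = 141.
Only 141 units reach the market. On the demand curve, the marginal buyer's willingness to pay at q = 141 is (485 - 141)/8 = 43.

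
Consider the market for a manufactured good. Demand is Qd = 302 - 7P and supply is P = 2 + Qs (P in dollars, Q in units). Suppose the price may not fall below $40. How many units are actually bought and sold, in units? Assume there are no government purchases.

Rearranging supply gives Qs = P - 2. Without the control the market clears where 302 - 7P = P - 2, i.e. P* = 38 and Q* = 36.
The floor of 40 is above the equilibrium price 38, so it binds.
At P = 40: Qd = 302 - 7·40 = 22 and Qs = 40 - 2 = 38.
The quantity actually transacted is the short side, demand: 22.

22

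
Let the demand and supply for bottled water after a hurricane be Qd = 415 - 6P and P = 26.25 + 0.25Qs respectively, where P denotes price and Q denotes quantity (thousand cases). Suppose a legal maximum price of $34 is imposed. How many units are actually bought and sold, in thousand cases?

31

Rearranging supply gives Qs = 4P - 105. In a free market, 415 - 6P = 4P - 105 gives the equilibrium P* = 52, Q* = 103.
The ceiling of 34 is below the equilibrium price 52, so it binds.
At P = 34: Qd = 415 - 6·34 = 211 and Qs = 4·34 - 105 = 31.
The quantity actually transacted is the short side, supply: 31.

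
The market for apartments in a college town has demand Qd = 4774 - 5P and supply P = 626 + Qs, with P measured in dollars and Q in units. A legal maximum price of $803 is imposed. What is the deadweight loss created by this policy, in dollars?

Rearranging supply gives Qs = P - 626. In a free market, 4774 - 5P = P - 626 gives the equilibrium P* = 900, Q* = 274.
Since 803 < 900, the ceiling is binding.
At P = 803: Qd = 4774 - 5·803 = 759 and Qs = 803 - 626 = 177.
Quantity traded falls to 177. At Q = 177 the demand price is (4774 - 177)/5 = 919.4 and the supply price is 626 + 177 = 803.
Deadweight loss = ½ · (919.4 - 803) · (274 - 177) = ½ · 116.4 · 97 = 5645.4.

5645.4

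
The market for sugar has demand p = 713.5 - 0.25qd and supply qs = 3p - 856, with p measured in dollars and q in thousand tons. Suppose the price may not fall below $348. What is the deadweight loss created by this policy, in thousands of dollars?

0

Rearranging demand gives qd = 2854 - 4p. Without the control the market clears where 2854 - 4p = 3p - 856, i.e. p* = 530 and q* = 734.
The floor of 348 is below the equilibrium price 530, so it is not binding; the market clears at p* = 530, q* = 734.
Since the control does not bind, no trades are prevented and deadweight loss is zero.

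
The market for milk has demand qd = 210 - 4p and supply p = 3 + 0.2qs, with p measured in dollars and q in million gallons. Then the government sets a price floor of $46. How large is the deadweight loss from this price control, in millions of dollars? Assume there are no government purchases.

Rearranging supply gives qs = 5p - 15. Without the control the market clears where 210 - 4p = 5p - 15, i.e. p* = 25 and q* = 110.
The floor of 46 is above the equilibrium price 25, so it binds.
At p = 46: qd = 210 - 4·46 = 26 and qs = 5·46 - 15 = 215.
Quantity traded falls to 26. At q = 26 the demand price is (210 - 26)/4 = 46 and the supply price is (15 + 26)/5 = 8.2.
Deadweight loss = ½ · (46 - 8.2) · (110 - 26) = ½ · 37.8 · 84 = 1587.6.

1587.6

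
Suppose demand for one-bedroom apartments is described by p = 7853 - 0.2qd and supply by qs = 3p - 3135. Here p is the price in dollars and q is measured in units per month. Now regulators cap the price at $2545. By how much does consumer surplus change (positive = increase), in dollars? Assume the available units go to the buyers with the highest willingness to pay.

Rearranging demand gives qd = 39265 - 5p. Setting quantity demanded equal to quantity supplied, 39265 - 5p = 3p - 3135, gives p* = 5300 and q* = 12765.
The ceiling of 2545 is below the equilibrium price 5300, so it binds.
At p = 2545: qd = 39265 - 5·2545 = 26540 and qs = 3·2545 - 3135 = 4500.
Consumer surplus without the control is ½ · (7853 - 5300) · 12765 = 16294522.5.
With the ceiling, 4500 units are sold at 2545 (assume they go to the highest-value buyers). The demand price at q = 4500 is 6953, so CS = ½ · [(7853 - 2545) + (6953 - 2545)] · 4500 = 21861000.
Change in consumer surplus = 21861000 - 16294522.5 = 5566477.5.

5566477.5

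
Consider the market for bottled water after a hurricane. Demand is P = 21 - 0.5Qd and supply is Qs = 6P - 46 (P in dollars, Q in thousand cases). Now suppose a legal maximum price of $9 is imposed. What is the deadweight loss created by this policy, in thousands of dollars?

48

Rearranging demand gives Qd = 42 - 2P. Equilibrium: 42 - 2P = 6P - 46, so 88 = 8P and P* = 11, Q* = 20.
Because the ceiling (9) lies below the market-clearing price, it is binding.
At P = 9: Qd = 42 - 2·9 = 24 and Qs = 6·9 - 46 = 8.
Quantity traded falls to 8. At Q = 8 the demand price is (42 - 8)/2 = 17 and the supply price is (46 + 8)/6 = 9.
Deadweight loss = ½ · (17 - 9) · (20 - 8) = ½ · 8 · 12 = 48.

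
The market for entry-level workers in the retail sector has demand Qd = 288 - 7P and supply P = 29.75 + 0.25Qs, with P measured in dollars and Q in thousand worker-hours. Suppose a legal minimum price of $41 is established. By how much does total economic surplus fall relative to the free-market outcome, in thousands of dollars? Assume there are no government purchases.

154

Rearranging supply gives Qs = 4P - 119. Setting quantity demanded equal to quantity supplied, 288 - 7P = 4P - 119, gives P* = 37 and Q* = 29.
Since 41 > 37, the floor is binding.
At P = 41: Qd = 288 - 7·41 = 1 and Qs = 4·41 - 119 = 45.
Quantity traded falls to 1. At Q = 1 the demand price is (288 - 1)/7 = 41 and the supply price is (119 + 1)/4 = 30.
Deadweight loss = ½ · (41 - 30) · (29 - 1) = ½ · 11 · 28 = 154.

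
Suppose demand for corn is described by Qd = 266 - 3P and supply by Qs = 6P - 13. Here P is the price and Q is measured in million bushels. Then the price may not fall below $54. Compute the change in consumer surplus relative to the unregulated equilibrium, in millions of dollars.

-3185.5

Setting quantity demanded equal to quantity supplied, 266 - 3P = 6P - 13, gives P* = 31 and Q* = 173.
Since 54 > 31, the floor is binding.
At P = 54: Qd = 266 - 3·54 = 104 and Qs = 6·54 - 13 = 311.
Consumer surplus without the control is ½ · (266/3 - 31) · 173 = 29929/6.
With the floor, consumers buy 104 units at 54, so CS = ½ · (266/3 - 54) · 104 = 5408/3.
Change in consumer surplus = 5408/3 - 29929/6 = -3185.5.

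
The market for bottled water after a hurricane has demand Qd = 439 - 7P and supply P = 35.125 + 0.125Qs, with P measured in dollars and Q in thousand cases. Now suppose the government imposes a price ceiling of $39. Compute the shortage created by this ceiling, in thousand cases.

Rearranging supply gives Qs = 8P - 281. Equilibrium: 439 - 7P = 8P - 281, so 720 = 15P and P* = 48, Q* = 103.
Because the ceiling (39) lies below the market-clearing price, it is binding.
At P = 39: Qd = 439 - 7·39 = 166 and Qs = 8·39 - 281 = 31.
Shortage = Qd - Qs = 166 - 31 = 135.

135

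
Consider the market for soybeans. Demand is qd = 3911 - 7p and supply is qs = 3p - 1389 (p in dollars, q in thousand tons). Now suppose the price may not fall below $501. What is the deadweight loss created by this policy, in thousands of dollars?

Without the control the market clears where 3911 - 7p = 3p - 1389, i.e. p* = 530 and q* = 201.
Since 501 is below p* = 530, the floor does not bind and the free-market outcome prevails.
Since the control does not bind, no trades are prevented and deadweight loss is zero.

0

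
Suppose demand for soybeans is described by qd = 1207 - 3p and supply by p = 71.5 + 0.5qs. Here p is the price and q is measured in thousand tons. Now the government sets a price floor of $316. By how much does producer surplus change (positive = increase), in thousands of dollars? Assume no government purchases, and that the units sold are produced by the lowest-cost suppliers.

7153

Rearranging supply gives qs = 2p - 143. Setting quantity demanded equal to quantity supplied, 1207 - 3p = 2p - 143, gives p* = 270 and q* = 397.
Since 316 > 270, the floor is binding.
At p = 316: qd = 1207 - 3·316 = 259 and qs = 2·316 - 143 = 489.
Producer surplus without the control is ½ · (270 - 71.5) · 397 = 39402.25.
With the floor, 259 units are sold at 316. The supply price at q = 259 is 201, so PS = ½ · [(316 - 71.5) + (316 - 201)] · 259 = 46555.25.
Change in producer surplus = 46555.25 - 39402.25 = 7153.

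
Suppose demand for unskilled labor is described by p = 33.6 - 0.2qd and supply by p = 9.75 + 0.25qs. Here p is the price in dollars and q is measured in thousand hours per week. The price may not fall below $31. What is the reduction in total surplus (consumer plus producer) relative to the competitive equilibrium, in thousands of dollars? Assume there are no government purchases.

Rearranging demand gives qd = 168 - 5p; rearranging supply gives qs = 4p - 39. Equilibrium: 168 - 5p = 4p - 39, so 207 = 9p and p* = 23, q* = 53.
Since 31 > 23, the floor is binding.
At p = 31: qd = 168 - 5·31 = 13 and qs = 4·31 - 39 = 85.
Quantity traded falls to 13. At q = 13 the demand price is (168 - 13)/5 = 31 and the supply price is (39 + 13)/4 = 13.
Deadweight loss = ½ · (31 - 13) · (53 - 13) = ½ · 18 · 40 = 360.

360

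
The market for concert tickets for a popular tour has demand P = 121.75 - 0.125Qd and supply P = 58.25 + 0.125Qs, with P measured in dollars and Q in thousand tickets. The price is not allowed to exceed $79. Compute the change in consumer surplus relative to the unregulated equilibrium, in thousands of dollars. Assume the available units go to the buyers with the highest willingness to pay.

Rearranging demand gives Qd = 974 - 8P; rearranging supply gives Qs = 8P - 466. Without the control the market clears where 974 - 8P = 8P - 466, i.e. P* = 90 and Q* = 254.
Since 79 < 90, the ceiling is binding.
At P = 79: Qd = 974 - 8·79 = 342 and Qs = 8·79 - 466 = 166.
Consumer surplus without the control is ½ · (121.75 - 90) · 254 = 4032.25.
With the ceiling, 166 units are sold at 79 (assume they go to the highest-value buyers). The demand price at Q = 166 is 101, so CS = ½ · [(121.75 - 79) + (101 - 79)] · 166 = 5374.25.
Change in consumer surplus = 5374.25 - 4032.25 = 1342.

1342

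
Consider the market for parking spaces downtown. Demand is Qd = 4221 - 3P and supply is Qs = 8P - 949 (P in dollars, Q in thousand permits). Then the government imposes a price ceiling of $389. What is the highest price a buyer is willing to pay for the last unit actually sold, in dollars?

Setting quantity demanded equal to quantity supplied, 4221 - 3P = 8P - 949, gives P* = 470 and Q* = 2811.
Since 389 < 470, the ceiling is binding.
At P = 389: Qd = 4221 - 3·389 = 3054 and Qs = 8·389 - 949 = 2163.
Only 2163 units reach the market. On the demand curve, the marginal buyer's willingness to pay at Q = 2163 is (4221 - 2163)/3 = 686.

686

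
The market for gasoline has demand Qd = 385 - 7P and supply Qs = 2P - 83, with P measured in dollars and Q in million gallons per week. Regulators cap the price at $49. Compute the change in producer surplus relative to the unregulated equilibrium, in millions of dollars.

-54

Equilibrium: 385 - 7P = 2P - 83, so 468 = 9P and P* = 52, Q* = 21.
Since 49 < 52, the ceiling is binding.
At P = 49: Qd = 385 - 7·49 = 42 and Qs = 2·49 - 83 = 15.
Producer surplus without the control is ½ · (52 - 41.5) · 21 = 110.25.
With the ceiling, producers sell 15 units at 49, so PS = ½ · (49 - 41.5) · 15 = 56.25.
Change in producer surplus = 56.25 - 110.25 = -54.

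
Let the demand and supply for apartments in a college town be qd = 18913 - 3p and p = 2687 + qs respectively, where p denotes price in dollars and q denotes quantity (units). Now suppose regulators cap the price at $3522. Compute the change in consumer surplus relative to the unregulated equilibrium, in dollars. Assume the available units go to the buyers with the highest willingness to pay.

Rearranging supply gives qs = p - 2687. In a free market, 18913 - 3p = p - 2687 gives the equilibrium p* = 5400, q* = 2713.
The ceiling of 3522 is below the equilibrium price 5400, so it binds.
At p = 3522: qd = 18913 - 3·3522 = 8347 and qs = 3522 - 2687 = 835.
Consumer surplus without the control is ½ · (18913/3 - 5400) · 2713 = 7360369/6.
With the ceiling, 835 units are sold at 3522 (assume they go to the highest-value buyers). The demand price at q = 835 is 6026, so CS = ½ · [(18913/3 - 3522) + (6026 - 3522)] · 835 = 13242265/6.
Change in consumer surplus = 13242265/6 - 7360369/6 = 980316.

980316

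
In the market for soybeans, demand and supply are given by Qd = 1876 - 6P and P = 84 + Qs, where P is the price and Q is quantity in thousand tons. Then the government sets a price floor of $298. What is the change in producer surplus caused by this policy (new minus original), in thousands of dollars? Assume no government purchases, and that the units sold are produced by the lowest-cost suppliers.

Rearranging supply gives Qs = P - 84. Setting quantity demanded equal to quantity supplied, 1876 - 6P = P - 84, gives P* = 280 and Q* = 196.
Since 298 > 280, the floor is binding.
At P = 298: Qd = 1876 - 6·298 = 88 and Qs = 298 - 84 = 214.
Producer surplus without the control is ½ · (280 - 84) · 196 = 19208.
With the floor, 88 units are sold at 298. The supply price at Q = 88 is 172, so PS = ½ · [(298 - 84) + (298 - 172)] · 88 = 14960.
Change in producer surplus = 14960 - 19208 = -4248.

-4248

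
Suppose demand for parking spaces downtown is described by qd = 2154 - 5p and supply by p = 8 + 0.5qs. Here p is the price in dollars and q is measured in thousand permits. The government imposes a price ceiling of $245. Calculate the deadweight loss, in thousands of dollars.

Rearranging supply gives qs = 2p - 16. Equilibrium: 2154 - 5p = 2p - 16, so 2170 = 7p and p* = 310, q* = 604.
Because the ceiling (245) lies below the market-clearing price, it is binding.
At p = 245: qd = 2154 - 5·245 = 929 and qs = 2·245 - 16 = 474.
Quantity traded falls to 474. At q = 474 the demand price is (2154 - 474)/5 = 336 and the supply price is (16 + 474)/2 = 245.
Deadweight loss = ½ · (336 - 245) · (604 - 474) = ½ · 91 · 130 = 5915.

5915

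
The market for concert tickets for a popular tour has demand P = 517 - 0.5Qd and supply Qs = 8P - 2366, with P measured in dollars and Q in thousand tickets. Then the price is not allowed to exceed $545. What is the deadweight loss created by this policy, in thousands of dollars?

Rearranging demand gives Qd = 1034 - 2P. In a free market, 1034 - 2P = 8P - 2366 gives the equilibrium P* = 340, Q* = 354.
The ceiling of 545 is above the equilibrium price 340, so it is not binding; the market clears at P* = 340, Q* = 354.
Since the control does not bind, no trades are prevented and deadweight loss is zero.

0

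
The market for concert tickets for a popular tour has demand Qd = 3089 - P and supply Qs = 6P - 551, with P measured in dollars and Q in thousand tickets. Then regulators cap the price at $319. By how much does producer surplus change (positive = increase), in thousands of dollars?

-395166

Equilibrium: 3089 - P = 6P - 551, so 3640 = 7P and P* = 520, Q* = 2569.
Since 319 < 520, the ceiling is binding.
At P = 319: Qd = 3089 - 319 = 2770 and Qs = 6·319 - 551 = 1363.
Producer surplus without the control is ½ · (520 - 551/6) · 2569 = 6599761/12.
With the ceiling, producers sell 1363 units at 319, so PS = ½ · (319 - 551/6) · 1363 = 1857769/12.
Change in producer surplus = 1857769/12 - 6599761/12 = -395166.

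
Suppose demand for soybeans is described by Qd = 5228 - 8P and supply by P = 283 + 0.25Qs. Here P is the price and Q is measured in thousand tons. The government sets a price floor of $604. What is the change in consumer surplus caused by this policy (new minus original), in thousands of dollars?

-51208

Rearranging supply gives Qs = 4P - 1132. Setting quantity demanded equal to quantity supplied, 5228 - 8P = 4P - 1132, gives P* = 530 and Q* = 988.
Because the floor (604) lies above the market-clearing price, it is binding.
At P = 604: Qd = 5228 - 8·604 = 396 and Qs = 4·604 - 1132 = 1284.
Consumer surplus without the control is ½ · (653.5 - 530) · 988 = 61009.
With the floor, consumers buy 396 units at 604, so CS = ½ · (653.5 - 604) · 396 = 9801.
Change in consumer surplus = 9801 - 61009 = -51208.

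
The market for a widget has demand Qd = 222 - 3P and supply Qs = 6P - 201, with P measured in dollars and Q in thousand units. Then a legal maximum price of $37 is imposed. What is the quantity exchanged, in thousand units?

21

Without the control the market clears where 222 - 3P = 6P - 201, i.e. P* = 47 and Q* = 81.
Since 37 < 47, the ceiling is binding.
At P = 37: Qd = 222 - 3·37 = 111 and Qs = 6·37 - 201 = 21.
The quantity actually transacted is the short side, supply: 21.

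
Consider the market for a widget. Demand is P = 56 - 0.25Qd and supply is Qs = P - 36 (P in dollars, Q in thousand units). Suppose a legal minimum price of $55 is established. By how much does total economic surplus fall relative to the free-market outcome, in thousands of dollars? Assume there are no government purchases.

90

Rearranging demand gives Qd = 224 - 4P. Setting quantity demanded equal to quantity supplied, 224 - 4P = P - 36, gives P* = 52 and Q* = 16.
Since 55 > 52, the floor is binding.
At P = 55: Qd = 224 - 4·55 = 4 and Qs = 55 - 36 = 19.
Quantity traded falls to 4. At Q = 4 the demand price is (224 - 4)/4 = 55 and the supply price is 36 + 4 = 40.
Deadweight loss = ½ · (55 - 40) · (16 - 4) = ½ · 15 · 12 = 90.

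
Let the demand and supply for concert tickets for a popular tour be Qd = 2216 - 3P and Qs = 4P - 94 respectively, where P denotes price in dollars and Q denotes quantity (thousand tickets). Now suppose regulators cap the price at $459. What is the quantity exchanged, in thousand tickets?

Without the control the market clears where 2216 - 3P = 4P - 94, i.e. P* = 330 and Q* = 1226.
The ceiling of 459 is above the equilibrium price 330, so it is not binding; the market clears at P* = 330, Q* = 1226.

1226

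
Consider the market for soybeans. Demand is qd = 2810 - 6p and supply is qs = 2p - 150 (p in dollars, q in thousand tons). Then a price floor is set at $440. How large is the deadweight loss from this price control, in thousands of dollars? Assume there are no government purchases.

58800

Equilibrium: 2810 - 6p = 2p - 150, so 2960 = 8p and p* = 370, q* = 590.
The floor of 440 is above the equilibrium price 370, so it binds.
At p = 440: qd = 2810 - 6·440 = 170 and qs = 2·440 - 150 = 730.
Quantity traded falls to 170. At q = 170 the demand price is (2810 - 170)/6 = 440 and the supply price is (150 + 170)/2 = 160.
Deadweight loss = ½ · (440 - 160) · (590 - 170) = ½ · 280 · 420 = 58800.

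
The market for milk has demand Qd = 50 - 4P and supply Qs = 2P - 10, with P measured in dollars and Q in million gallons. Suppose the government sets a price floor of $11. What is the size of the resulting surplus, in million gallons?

6

Setting quantity demanded equal to quantity supplied, 50 - 4P = 2P - 10, gives P* = 10 and Q* = 10.
Since 11 > 10, the floor is binding.
At P = 11: Qd = 50 - 4·11 = 6 and Qs = 2·11 - 10 = 12.
Surplus = Qs - Qd = 12 - 6 = 6.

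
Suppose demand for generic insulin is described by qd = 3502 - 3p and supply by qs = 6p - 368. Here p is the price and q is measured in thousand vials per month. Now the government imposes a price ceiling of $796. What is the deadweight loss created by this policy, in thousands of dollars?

Equilibrium: 3502 - 3p = 6p - 368, so 3870 = 9p and p* = 430, q* = 2212.
Since 796 is above p* = 430, the ceiling does not bind and the free-market outcome prevails.
Since the control does not bind, no trades are prevented and deadweight loss is zero.

0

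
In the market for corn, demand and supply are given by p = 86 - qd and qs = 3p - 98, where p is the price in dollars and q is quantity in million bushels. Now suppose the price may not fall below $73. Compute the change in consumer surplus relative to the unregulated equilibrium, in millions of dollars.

Rearranging demand gives qd = 86 - p. In a free market, 86 - p = 3p - 98 gives the equilibrium p* = 46, q* = 40.
Because the floor (73) lies above the market-clearing price, it is binding.
At p = 73: qd = 86 - 73 = 13 and qs = 3·73 - 98 = 121.
Consumer surplus without the control is ½ · (86 - 46) · 40 = 800.
With the floor, consumers buy 13 units at 73, so CS = ½ · (86 - 73) · 13 = 84.5.
Change in consumer surplus = 84.5 - 800 = -715.5.

-715.5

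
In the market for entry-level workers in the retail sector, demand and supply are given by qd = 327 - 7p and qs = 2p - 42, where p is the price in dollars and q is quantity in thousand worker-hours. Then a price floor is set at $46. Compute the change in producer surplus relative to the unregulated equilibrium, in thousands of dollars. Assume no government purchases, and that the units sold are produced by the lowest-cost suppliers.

Setting quantity demanded equal to quantity supplied, 327 - 7p = 2p - 42, gives p* = 41 and q* = 40.
Since 46 > 41, the floor is binding.
At p = 46: qd = 327 - 7·46 = 5 and qs = 2·46 - 42 = 50.
Producer surplus without the control is ½ · (41 - 21) · 40 = 400.
With the floor, 5 units are sold at 46. The supply price at q = 5 is 23.5, so PS = ½ · [(46 - 21) + (46 - 23.5)] · 5 = 118.75.
Change in producer surplus = 118.75 - 400 = -281.25.

-281.25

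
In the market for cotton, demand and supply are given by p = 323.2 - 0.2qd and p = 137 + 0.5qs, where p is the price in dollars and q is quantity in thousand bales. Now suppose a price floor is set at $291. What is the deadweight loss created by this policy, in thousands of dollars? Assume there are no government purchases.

Rearranging demand gives qd = 1616 - 5p; rearranging supply gives qs = 2p - 274. Setting quantity demanded equal to quantity supplied, 1616 - 5p = 2p - 274, gives p* = 270 and q* = 266.
Since 291 > 270, the floor is binding.
At p = 291: qd = 1616 - 5·291 = 161 and qs = 2·291 - 274 = 308.
Quantity traded falls to 161. At q = 161 the demand price is (1616 - 161)/5 = 291 and the supply price is (274 + 161)/2 = 217.5.
Deadweight loss = ½ · (291 - 217.5) · (266 - 161) = ½ · 73.5 · 105 = 3858.75.

3858.75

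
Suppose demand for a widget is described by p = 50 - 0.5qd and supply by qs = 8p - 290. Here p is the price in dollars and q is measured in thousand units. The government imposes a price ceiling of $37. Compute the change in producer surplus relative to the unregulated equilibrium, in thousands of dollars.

-28

Rearranging demand gives qd = 100 - 2p. Without the control the market clears where 100 - 2p = 8p - 290, i.e. p* = 39 and q* = 22.
Since 37 < 39, the ceiling is binding.
At p = 37: qd = 100 - 2·37 = 26 and qs = 8·37 - 290 = 6.
Producer surplus without the control is ½ · (39 - 36.25) · 22 = 30.25.
With the ceiling, producers sell 6 units at 37, so PS = ½ · (37 - 36.25) · 6 = 2.25.
Change in producer surplus = 2.25 - 30.25 = -28.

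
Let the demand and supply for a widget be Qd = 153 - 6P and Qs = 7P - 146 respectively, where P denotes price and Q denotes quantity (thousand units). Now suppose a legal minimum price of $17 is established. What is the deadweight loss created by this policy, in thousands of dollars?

In a free market, 153 - 6P = 7P - 146 gives the equilibrium P* = 23, Q* = 15.
Since 17 is below P* = 23, the floor does not bind and the free-market outcome prevails.
Since the control does not bind, no trades are prevented and deadweight loss is zero.

0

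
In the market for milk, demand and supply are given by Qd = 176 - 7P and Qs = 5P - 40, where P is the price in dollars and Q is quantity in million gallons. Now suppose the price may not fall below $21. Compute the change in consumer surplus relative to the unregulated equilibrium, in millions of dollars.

-118.5

Setting quantity demanded equal to quantity supplied, 176 - 7P = 5P - 40, gives P* = 18 and Q* = 50.
The floor of 21 is above the equilibrium price 18, so it binds.
At P = 21: Qd = 176 - 7·21 = 29 and Qs = 5·21 - 40 = 65.
Consumer surplus without the control is ½ · (176/7 - 18) · 50 = 1250/7.
With the floor, consumers buy 29 units at 21, so CS = ½ · (176/7 - 21) · 29 = 841/14.
Change in consumer surplus = 841/14 - 1250/7 = -118.5.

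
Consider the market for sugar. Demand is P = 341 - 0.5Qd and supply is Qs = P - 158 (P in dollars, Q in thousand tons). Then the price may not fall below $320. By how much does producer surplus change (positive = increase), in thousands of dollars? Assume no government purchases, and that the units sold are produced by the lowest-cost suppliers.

Rearranging demand gives Qd = 682 - 2P. Setting quantity demanded equal to quantity supplied, 682 - 2P = P - 158, gives P* = 280 and Q* = 122.
Since 320 > 280, the floor is binding.
At P = 320: Qd = 682 - 2·320 = 42 and Qs = 320 - 158 = 162.
Producer surplus without the control is ½ · (280 - 158) · 122 = 7442.
With the floor, 42 units are sold at 320. The supply price at Q = 42 is 200, so PS = ½ · [(320 - 158) + (320 - 200)] · 42 = 5922.
Change in producer surplus = 5922 - 7442 = -1520.

-1520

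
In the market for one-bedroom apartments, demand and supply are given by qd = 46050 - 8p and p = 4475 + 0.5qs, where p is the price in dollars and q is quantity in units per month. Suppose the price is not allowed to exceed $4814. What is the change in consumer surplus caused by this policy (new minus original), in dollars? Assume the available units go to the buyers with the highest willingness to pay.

347459

Rearranging supply gives qs = 2p - 8950. In a free market, 46050 - 8p = 2p - 8950 gives the equilibrium p* = 5500, q* = 2050.
Since 4814 < 5500, the ceiling is binding.
At p = 4814: qd = 46050 - 8·4814 = 7538 and qs = 2·4814 - 8950 = 678.
Consumer surplus without the control is ½ · (5756.25 - 5500) · 2050 = 262656.25.
With the ceiling, 678 units are sold at 4814 (assume they go to the highest-value buyers). The demand price at q = 678 is 5671.5, so CS = ½ · [(5756.25 - 4814) + (5671.5 - 4814)] · 678 = 610115.25.
Change in consumer surplus = 610115.25 - 262656.25 = 347459.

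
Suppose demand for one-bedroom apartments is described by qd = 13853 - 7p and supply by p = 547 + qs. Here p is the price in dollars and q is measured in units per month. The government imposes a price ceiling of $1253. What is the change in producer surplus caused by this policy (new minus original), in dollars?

-535786.5

Rearranging supply gives qs = p - 547. Equilibrium: 13853 - 7p = p - 547, so 14400 = 8p and p* = 1800, q* = 1253.
Because the ceiling (1253) lies below the market-clearing price, it is binding.
At p = 1253: qd = 13853 - 7·1253 = 5082 and qs = 1253 - 547 = 706.
Producer surplus without the control is ½ · (1800 - 547) · 1253 = 785004.5.
With the ceiling, producers sell 706 units at 1253, so PS = ½ · (1253 - 547) · 706 = 249218.
Change in producer surplus = 249218 - 785004.5 = -535786.5.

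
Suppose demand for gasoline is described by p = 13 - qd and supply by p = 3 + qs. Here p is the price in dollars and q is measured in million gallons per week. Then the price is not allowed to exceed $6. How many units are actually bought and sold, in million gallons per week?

Rearranging demand gives qd = 13 - p; rearranging supply gives qs = p - 3. Equilibrium: 13 - p = p - 3, so 16 = 2p and p* = 8, q* = 5.
Since 6 < 8, the ceiling is binding.
At p = 6: qd = 13 - 6 = 7 and qs = 6 - 3 = 3.
The quantity actually transacted is the short side, supply: 3.

3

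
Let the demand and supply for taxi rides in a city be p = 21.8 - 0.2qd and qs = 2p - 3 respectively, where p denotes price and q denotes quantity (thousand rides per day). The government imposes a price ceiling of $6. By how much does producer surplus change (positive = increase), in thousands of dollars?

-190

Rearranging demand gives qd = 109 - 5p. Setting quantity demanded equal to quantity supplied, 109 - 5p = 2p - 3, gives p* = 16 and q* = 29.
The ceiling of 6 is below the equilibrium price 16, so it binds.
At p = 6: qd = 109 - 5·6 = 79 and qs = 2·6 - 3 = 9.
Producer surplus without the control is ½ · (16 - 1.5) · 29 = 210.25.
With the ceiling, producers sell 9 units at 6, so PS = ½ · (6 - 1.5) · 9 = 20.25.
Change in producer surplus = 20.25 - 210.25 = -190.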